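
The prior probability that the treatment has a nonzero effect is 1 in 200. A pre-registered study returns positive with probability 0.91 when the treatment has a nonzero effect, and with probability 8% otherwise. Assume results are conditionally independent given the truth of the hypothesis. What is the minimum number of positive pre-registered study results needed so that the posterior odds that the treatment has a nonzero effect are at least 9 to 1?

4

Prior odds = 0.005/0.995 = 1/199.
Likelihood ratio of a positive result = 0.91/0.08 = 11.375.
Target odds = 9.
Need (1/199) × 11.375ⁿ ≥ 9, i.e. 11.375ⁿ ≥ 1791.
11.375³ = 753571/512 falls short of 1791 but 11.375⁴ = 68574961/4096 reaches it, so n = 4.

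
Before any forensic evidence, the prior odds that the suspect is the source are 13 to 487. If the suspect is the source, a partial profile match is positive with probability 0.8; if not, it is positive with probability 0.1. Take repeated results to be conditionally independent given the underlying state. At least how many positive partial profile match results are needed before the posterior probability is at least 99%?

4

Prior odds = 13/487.
Likelihood ratio of a positive = 0.8/0.1 = 8.
Target posterior odds = 0.99/0.01 = 99.
Need (13/487) × 8ⁿ ≥ 99, i.e. 8ⁿ ≥ 48213/13.
8³ = 512 falls short of 48213/13 but 8⁴ = 4096 reaches it, so n = 4.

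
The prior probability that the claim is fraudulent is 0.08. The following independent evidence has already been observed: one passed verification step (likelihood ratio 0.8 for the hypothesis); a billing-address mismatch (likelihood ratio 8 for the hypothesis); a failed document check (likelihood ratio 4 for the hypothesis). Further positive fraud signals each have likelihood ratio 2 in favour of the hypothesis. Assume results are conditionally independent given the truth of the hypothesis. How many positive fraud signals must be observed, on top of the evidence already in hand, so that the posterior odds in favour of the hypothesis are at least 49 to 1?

Prior odds = 0.08/0.92 = 2/23.
Combined Bayes factor of the evidence already in hand = 0.8 × 8 × 4 = 25.6.
Odds after that evidence = (2/23) × 25.6 = 256/115.
Target odds = 49.
Need 2ⁿ ≥ 49 ÷ (256/115) = 22.01171875.
2⁴ = 16 falls short of 22.01171875 but 2⁵ = 32 reaches it, so n = 5.

5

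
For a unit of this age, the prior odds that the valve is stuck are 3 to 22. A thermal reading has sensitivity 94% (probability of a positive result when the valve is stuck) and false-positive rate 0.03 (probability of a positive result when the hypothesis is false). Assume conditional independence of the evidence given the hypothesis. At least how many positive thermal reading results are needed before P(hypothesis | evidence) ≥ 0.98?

Prior odds = 3/22.
Likelihood ratio of a positive result = 0.94/0.03 = 94/3.
Target posterior odds = 0.98/0.02 = 49.
Need (3/22) × (94/3)ⁿ ≥ 49, i.e. (94/3)ⁿ ≥ 1078/3.
(94/3)¹ = 94/3 falls short of 1078/3 but (94/3)² = 8836/9 reaches it, so n = 2.

2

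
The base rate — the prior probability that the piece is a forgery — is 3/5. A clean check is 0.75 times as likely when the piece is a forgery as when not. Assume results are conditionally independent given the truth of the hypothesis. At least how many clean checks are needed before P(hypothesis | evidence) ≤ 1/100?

18

Prior odds: 0.6 ÷ 0.4 = 1.5.
Likelihood ratio per clean check = 0.75.
Target posterior odds = 0.01/0.99 = 1/99.
Need 1.5 × 0.75ⁿ ≤ 1/99, i.e. 0.75ⁿ ≤ 2/297.
0.75¹⁷ ≈0.00751695 is still above 2/297 but 0.75¹⁸ ≈0.00563771 is at or below it, so n = 18.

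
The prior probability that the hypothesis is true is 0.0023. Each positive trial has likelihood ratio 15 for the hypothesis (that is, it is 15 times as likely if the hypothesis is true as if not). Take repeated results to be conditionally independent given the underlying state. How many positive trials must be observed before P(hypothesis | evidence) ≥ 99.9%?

5

Prior odds: 0.0023 ÷ 0.9977 = 23/9977.
Likelihood ratio per positive trial = 15.
Target posterior odds = 0.999/0.001 = 999.
Need (23/9977) × 15ⁿ ≥ 999, i.e. 15ⁿ ≥ 9967023/23.
15⁴ = 50625 falls short of 9967023/23 but 15⁵ = 759375 reaches it, so n = 5.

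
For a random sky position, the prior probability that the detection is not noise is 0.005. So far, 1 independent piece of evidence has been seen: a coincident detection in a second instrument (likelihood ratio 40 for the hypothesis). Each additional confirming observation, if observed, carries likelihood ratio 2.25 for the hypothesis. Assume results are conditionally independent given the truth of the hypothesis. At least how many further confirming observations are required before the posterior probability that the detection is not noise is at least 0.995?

Prior odds = 0.005/0.995 = 1/199.
Bayes factor of the evidence already in hand = 40.
Odds after that evidence = (1/199) × 40 = 40/199.
Target odds = 0.995/0.005 = 199.
Need 2.25ⁿ ≥ 199 ÷ (40/199) = 990.025.
2.25⁸ = 43046721/65536 falls short of 990.025 but 2.25⁹ = 387420489/262144 reaches it, so n = 9.

9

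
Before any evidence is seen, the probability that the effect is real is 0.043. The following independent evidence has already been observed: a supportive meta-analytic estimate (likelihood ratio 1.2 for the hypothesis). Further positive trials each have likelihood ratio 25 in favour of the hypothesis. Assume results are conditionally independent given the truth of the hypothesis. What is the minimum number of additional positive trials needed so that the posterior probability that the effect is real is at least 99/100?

Prior odds = 0.043/0.957 = 43/957.
Bayes factor of the evidence already in hand = 1.2.
Odds after that evidence = (43/957) × 1.2 = 86/1595.
Target odds = 0.99/0.01 = 99.
Need 25ⁿ ≥ 99 ÷ (86/1595) = 157905/86.
25² = 625 falls short of 157905/86 but 25³ = 15625 reaches it, so n = 3.

3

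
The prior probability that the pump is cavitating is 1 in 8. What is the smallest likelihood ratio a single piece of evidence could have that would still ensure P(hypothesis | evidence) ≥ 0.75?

Prior odds = 0.125/0.875 = 1/7.
Target odds = 0.75/0.25 = 3.
Required Bayes factor = 3 ÷ (1/7) = 21.

21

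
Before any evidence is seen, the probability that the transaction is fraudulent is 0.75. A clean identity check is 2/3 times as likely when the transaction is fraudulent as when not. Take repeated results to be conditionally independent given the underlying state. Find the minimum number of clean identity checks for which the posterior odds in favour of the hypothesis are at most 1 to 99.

Prior odds = 0.75/0.25 = 3.
Likelihood ratio per clean identity check = 2/3.
Target odds = 1/99.
Need 3 × (2/3)ⁿ ≤ 1/99, i.e. (2/3)ⁿ ≤ 1/297.
(2/3)¹⁴ = 16384/4782969 is still above 1/297 but (2/3)¹⁵ = 32768/14348907 is at or below it, so n = 15.

15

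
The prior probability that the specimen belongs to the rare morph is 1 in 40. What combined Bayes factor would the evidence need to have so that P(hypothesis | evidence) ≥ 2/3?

78

Prior odds = 0.025/0.975 = 1/39.
Target odds = (2/3)/(1/3) = 2.
Required Bayes factor = 2 ÷ (1/39) = 78.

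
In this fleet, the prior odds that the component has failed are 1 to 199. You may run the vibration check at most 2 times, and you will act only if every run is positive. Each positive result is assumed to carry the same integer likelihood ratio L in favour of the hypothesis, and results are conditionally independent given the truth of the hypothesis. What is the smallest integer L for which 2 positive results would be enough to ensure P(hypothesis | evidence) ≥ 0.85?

34

Prior odds = 1/199.
Target odds = 0.85/0.15 = 17/3.
Need L² ≥ 17/3 ÷ (1/199) = 3383/3.
33² = 1089 < 3383/3 ≤ 1156 = 34², so L = 34.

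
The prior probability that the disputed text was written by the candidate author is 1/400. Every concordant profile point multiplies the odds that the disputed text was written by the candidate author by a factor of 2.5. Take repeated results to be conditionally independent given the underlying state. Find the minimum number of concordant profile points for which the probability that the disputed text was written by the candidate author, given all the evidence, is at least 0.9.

9

Prior odds = 0.0025/0.9975 = 1/399.
Likelihood ratio per concordant profile point = 2.5.
Target posterior odds = 0.9/0.1 = 9.
Need (1/399) × 2.5ⁿ ≥ 9, i.e. 2.5ⁿ ≥ 3591.
2.5⁸ = 390625/256 falls short of 3591 but 2.5⁹ = 1953125/512 reaches it, so n = 9.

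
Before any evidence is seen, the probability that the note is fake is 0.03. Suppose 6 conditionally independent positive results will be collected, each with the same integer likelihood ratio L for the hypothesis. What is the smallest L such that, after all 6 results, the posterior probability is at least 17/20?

3

Prior odds = 0.03/0.97 = 3/97.
Target odds = 0.85/0.15 = 17/3.
Need L⁶ ≥ 17/3 ÷ (3/97) = 1649/9.
2⁶ = 64 < 1649/9 ≤ 729 = 3⁶, so L = 3.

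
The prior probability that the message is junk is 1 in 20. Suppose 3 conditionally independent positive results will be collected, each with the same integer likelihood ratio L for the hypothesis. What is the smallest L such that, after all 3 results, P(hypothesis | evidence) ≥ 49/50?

Prior odds = 0.05/0.95 = 1/19.
Target odds = 0.98/0.02 = 49.
Need L³ ≥ 49 ÷ (1/19) = 931.
9³ = 729 < 931 ≤ 1000 = 10³, so L = 10.

10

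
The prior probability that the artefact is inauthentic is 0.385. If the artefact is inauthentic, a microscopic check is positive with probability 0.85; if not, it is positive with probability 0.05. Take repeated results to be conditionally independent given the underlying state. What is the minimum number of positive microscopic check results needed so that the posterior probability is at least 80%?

Prior odds = 0.385/0.615 = 77/123.
Likelihood ratio of a positive = 0.85/0.05 = 17.
Target posterior odds = 0.8/0.2 = 4.
Need (77/123) × 17ⁿ ≥ 4, i.e. 17ⁿ ≥ 492/77.
17¹ = 17, which meets the required 492/77; so n = 1.

1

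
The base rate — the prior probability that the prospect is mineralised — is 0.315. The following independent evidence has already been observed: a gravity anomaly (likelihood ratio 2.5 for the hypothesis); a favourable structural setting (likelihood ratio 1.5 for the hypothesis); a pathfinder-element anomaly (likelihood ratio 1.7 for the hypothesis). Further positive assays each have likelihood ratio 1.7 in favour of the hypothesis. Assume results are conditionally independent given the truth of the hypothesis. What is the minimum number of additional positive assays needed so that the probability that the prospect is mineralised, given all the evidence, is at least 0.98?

6

Prior odds = 0.315/0.685 = 63/137.
Combined Bayes factor of the evidence already in hand = 2.5 × 1.5 × 1.7 = 6.375.
Odds after that evidence = (63/137) × 6.375 = 3213/1096.
Target odds = 0.98/0.02 = 49.
Need 1.7ⁿ ≥ 49 ÷ (3213/1096) = 7672/459.
1.7⁵ = 1419857/100000 falls short of 7672/459 but 1.7⁶ = 24137569/1000000 reaches it, so n = 6.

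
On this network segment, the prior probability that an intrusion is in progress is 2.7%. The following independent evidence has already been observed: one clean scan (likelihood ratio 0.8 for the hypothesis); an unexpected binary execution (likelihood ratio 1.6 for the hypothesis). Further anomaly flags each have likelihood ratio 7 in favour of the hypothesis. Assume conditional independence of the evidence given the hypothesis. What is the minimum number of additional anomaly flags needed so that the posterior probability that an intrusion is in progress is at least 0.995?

Prior odds = 0.027/0.973 = 27/973.
Combined Bayes factor of the evidence already in hand = 0.8 × 1.6 = 1.28.
Odds after that evidence = (27/973) × 1.28 = 864/24325.
Target odds = 0.995/0.005 = 199.
Need 7ⁿ ≥ 199 ÷ (864/24325) = 4840675/864.
7⁴ = 2401 falls short of 4840675/864 but 7⁵ = 16807 reaches it, so n = 5.

5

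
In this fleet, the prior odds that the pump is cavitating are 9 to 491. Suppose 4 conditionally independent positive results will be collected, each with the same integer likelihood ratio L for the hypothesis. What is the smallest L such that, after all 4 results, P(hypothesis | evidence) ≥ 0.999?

16

Prior odds = 9/491.
Target odds = 0.999/0.001 = 999.
Need L⁴ ≥ 999 ÷ (9/491) = 54501.
15⁴ = 50625 < 54501 ≤ 65536 = 16⁴, so L = 16.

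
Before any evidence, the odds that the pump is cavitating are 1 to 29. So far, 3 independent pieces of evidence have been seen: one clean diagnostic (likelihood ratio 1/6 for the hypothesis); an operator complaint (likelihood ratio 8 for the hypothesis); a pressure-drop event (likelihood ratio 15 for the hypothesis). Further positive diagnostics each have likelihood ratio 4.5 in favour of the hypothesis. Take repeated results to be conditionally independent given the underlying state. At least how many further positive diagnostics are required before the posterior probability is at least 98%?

3

Prior odds = 1/29.
Combined Bayes factor of the evidence already in hand = (1/6) × 8 × 15 = 20.
Odds after that evidence = (1/29) × 20 = 20/29.
Target odds = 0.98/0.02 = 49.
Need 4.5ⁿ ≥ 49 ÷ (20/29) = 71.05.
4.5² = 20.25 falls short of 71.05 but 4.5³ = 91.125 reaches it, so n = 3.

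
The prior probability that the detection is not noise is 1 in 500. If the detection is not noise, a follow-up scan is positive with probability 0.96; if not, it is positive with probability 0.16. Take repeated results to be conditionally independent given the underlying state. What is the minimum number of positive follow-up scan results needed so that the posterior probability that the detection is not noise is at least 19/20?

Prior odds = 0.002/0.998 = 1/499.
Likelihood ratio of a positive = 0.96/0.16 = 6.
Target odds: 0.95 ÷ 0.05 = 19.
Require 6ⁿ ≥ 19 ÷ (1/499) = 9481.
6⁵ = 7776 falls short of 9481 but 6⁶ = 46656 reaches it, so n = 6.

6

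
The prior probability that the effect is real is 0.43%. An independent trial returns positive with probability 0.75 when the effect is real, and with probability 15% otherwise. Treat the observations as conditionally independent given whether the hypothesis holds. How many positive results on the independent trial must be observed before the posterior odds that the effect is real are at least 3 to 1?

5

Prior odds = 0.0043/0.9957 = 43/9957.
Likelihood ratio of a positive result = 0.75/0.15 = 5.
Target odds = 3.
Need (43/9957) × 5ⁿ ≥ 3, i.e. 5ⁿ ≥ 29871/43.
5⁴ = 625 falls short of 29871/43 but 5⁵ = 3125 reaches it, so n = 5.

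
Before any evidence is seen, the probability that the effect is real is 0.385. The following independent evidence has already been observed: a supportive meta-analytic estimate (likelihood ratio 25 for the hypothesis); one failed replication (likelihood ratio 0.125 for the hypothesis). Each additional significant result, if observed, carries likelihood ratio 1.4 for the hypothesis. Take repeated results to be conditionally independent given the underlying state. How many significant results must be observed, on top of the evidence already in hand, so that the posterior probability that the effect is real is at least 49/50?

10

Prior odds = 0.385/0.615 = 77/123.
Combined Bayes factor of the evidence already in hand = 25 × 0.125 = 3.125.
Odds after that evidence = (77/123) × 3.125 = 1925/984.
Target odds = 0.98/0.02 = 49.
Need 1.4ⁿ ≥ 49 ÷ (1925/984) = 6888/275.
1.4⁹ = 40353607/1953125 falls short of 6888/275 but 1.4¹⁰ = 282475249/9765625 reaches it, so n = 10.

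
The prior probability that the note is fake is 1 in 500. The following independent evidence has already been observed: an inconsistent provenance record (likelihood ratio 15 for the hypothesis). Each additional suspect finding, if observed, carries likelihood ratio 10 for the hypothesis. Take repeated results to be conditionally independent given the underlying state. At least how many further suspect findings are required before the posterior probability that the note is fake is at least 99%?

Prior odds = 0.002/0.998 = 1/499.
Bayes factor of the evidence already in hand = 15.
Odds after that evidence = (1/499) × 15 = 15/499.
Target odds = 0.99/0.01 = 99.
Need 10ⁿ ≥ 99 ÷ (15/499) = 3293.4.
10³ = 1000 falls short of 3293.4 but 10⁴ = 10000 reaches it, so n = 4.

4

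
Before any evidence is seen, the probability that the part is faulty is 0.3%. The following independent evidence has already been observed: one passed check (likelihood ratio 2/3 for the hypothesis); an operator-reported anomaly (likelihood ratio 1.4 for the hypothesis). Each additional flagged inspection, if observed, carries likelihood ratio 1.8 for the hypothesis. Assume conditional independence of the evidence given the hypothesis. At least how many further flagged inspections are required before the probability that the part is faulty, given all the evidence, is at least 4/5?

Prior odds = 0.003/0.997 = 3/997.
Combined Bayes factor of the evidence already in hand = (2/3) × 1.4 = 14/15.
Odds after that evidence = (3/997) × 14/15 = 14/4985.
Target odds = 0.8/0.2 = 4.
Need 1.8ⁿ ≥ 4 ÷ (14/4985) = 9970/7.
1.8¹² ≈1156.83 falls short of 9970/7 but 1.8¹³ ≈2082.3 reaches it, so n = 13.

13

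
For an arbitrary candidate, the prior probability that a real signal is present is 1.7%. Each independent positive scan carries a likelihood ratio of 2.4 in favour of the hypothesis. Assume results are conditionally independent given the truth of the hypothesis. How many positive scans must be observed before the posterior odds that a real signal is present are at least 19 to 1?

8

Prior odds = 0.017/0.983 = 17/983.
Likelihood ratio per positive scan = 2.4.
Target odds = 19.
Need (17/983) × 2.4ⁿ ≥ 19, i.e. 2.4ⁿ ≥ 18677/17.
2.4⁷ = 35831808/78125 falls short of 18677/17 but 2.4⁸ = 429981696/390625 reaches it, so n = 8.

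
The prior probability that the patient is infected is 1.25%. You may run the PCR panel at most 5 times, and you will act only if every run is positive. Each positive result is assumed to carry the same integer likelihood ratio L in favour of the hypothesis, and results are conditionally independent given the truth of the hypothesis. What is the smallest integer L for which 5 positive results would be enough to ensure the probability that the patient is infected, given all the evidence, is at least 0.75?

3

Prior odds = 0.0125/0.9875 = 1/79.
Target odds = 0.75/0.25 = 3.
Need L⁵ ≥ 3 ÷ (1/79) = 237.
2⁵ = 32 < 237 ≤ 243 = 3⁵, so L = 3.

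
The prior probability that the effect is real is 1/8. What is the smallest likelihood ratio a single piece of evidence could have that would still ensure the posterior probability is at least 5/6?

Prior odds = 0.125/0.875 = 1/7.
Target odds = (5/6)/(1/6) = 5.
Required Bayes factor = 5 ÷ (1/7) = 35.

35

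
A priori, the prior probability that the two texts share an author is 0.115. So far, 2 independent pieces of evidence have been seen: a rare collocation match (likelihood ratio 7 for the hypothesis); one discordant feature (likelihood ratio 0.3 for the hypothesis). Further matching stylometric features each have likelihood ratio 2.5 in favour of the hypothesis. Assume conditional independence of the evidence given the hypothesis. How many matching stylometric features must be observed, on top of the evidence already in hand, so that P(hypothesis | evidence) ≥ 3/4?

Prior odds = 0.115/0.885 = 23/177.
Combined Bayes factor of the evidence already in hand = 7 × 0.3 = 2.1.
Odds after that evidence = (23/177) × 2.1 = 161/590.
Target odds = 0.75/0.25 = 3.
Need 2.5ⁿ ≥ 3 ÷ (161/590) = 1770/161.
2.5² = 6.25 falls short of 1770/161 but 2.5³ = 15.625 reaches it, so n = 3.

3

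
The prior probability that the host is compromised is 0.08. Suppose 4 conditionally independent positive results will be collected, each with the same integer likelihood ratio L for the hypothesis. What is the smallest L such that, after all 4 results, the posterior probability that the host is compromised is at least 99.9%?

Prior odds = 0.08/0.92 = 2/23.
Target odds = 0.999/0.001 = 999.
Need L⁴ ≥ 999 ÷ (2/23) = 11488.5.
10⁴ = 10000 < 11488.5 ≤ 14641 = 11⁴, so L = 11.

11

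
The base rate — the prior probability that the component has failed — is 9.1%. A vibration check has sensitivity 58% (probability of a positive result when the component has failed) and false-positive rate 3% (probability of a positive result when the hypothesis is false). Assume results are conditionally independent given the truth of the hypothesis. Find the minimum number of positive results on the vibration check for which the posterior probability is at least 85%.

Prior odds: 0.091 ÷ 0.909 = 91/909.
Likelihood ratio of a positive result = 0.58/0.03 = 58/3.
Target odds: 0.85 ÷ 0.15 = 17/3.
Need (91/909) × (58/3)ⁿ ≥ 17/3, i.e. (58/3)ⁿ ≥ 5151/91.
(58/3)¹ = 58/3 falls short of 5151/91 but (58/3)² = 3364/9 reaches it, so n = 2.

2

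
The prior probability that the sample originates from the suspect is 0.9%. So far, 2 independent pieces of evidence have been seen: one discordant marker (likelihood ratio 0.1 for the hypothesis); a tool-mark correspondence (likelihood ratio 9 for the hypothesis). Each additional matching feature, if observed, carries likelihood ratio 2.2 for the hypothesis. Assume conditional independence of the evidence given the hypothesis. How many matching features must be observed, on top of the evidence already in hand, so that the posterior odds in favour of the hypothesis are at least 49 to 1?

Prior odds = 0.009/0.991 = 9/991.
Combined Bayes factor of the evidence already in hand = 0.1 × 9 = 0.9.
Odds after that evidence = (9/991) × 0.9 = 81/9910.
Target odds = 49.
Need 2.2ⁿ ≥ 49 ÷ (81/9910) = 485590/81.
2.2¹¹ ≈5843.18 falls short of 485590/81 but 2.2¹² ≈12855 reaches it, so n = 12.

12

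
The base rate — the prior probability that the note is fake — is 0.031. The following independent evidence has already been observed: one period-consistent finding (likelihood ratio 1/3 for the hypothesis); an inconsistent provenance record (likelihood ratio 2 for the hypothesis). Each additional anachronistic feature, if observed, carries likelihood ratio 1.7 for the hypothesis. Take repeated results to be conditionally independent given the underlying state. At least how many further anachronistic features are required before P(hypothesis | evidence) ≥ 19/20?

13

Prior odds = 0.031/0.969 = 31/969.
Combined Bayes factor of the evidence already in hand = (1/3) × 2 = 2/3.
Odds after that evidence = (31/969) × 2/3 = 62/2907.
Target odds = 0.95/0.05 = 19.
Need 1.7ⁿ ≥ 19 ÷ (62/2907) = 55233/62.
1.7¹² ≈582.622 falls short of 55233/62 but 1.7¹³ ≈990.458 reaches it, so n = 13.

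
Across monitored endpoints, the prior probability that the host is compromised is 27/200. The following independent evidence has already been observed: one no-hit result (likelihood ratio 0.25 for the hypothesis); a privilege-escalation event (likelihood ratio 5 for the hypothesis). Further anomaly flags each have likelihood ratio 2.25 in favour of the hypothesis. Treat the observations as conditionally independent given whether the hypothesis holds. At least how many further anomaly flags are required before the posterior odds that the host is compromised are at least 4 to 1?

Prior odds = 0.135/0.865 = 27/173.
Combined Bayes factor of the evidence already in hand = 0.25 × 5 = 1.25.
Odds after that evidence = (27/173) × 1.25 = 135/692.
Target odds = 4.
Need 2.25ⁿ ≥ 4 ÷ (135/692) = 2768/135.
2.25³ = 11.390625 falls short of 2768/135 but 2.25⁴ = 25.62890625 reaches it, so n = 4.

4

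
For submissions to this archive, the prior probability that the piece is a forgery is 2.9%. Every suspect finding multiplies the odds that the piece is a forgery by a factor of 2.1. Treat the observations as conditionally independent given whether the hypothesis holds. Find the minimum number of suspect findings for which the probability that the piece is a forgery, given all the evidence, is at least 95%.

9

Prior odds = 0.029/0.971 = 29/971.
Likelihood ratio per suspect finding = 2.1.
Target posterior odds = 0.95/0.05 = 19.
Require 2.1ⁿ ≥ 19 ÷ (29/971) = 18449/29.
2.1⁸ ≈378.229 falls short of 18449/29 but 2.1⁹ ≈794.28 reaches it, so n = 9.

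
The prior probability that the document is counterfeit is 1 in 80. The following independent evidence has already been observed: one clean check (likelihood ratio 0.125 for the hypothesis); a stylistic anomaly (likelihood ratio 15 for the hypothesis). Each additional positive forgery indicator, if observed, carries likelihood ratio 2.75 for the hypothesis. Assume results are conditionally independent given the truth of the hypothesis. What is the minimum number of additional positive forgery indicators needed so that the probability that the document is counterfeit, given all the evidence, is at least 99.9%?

Prior odds = 0.0125/0.9875 = 1/79.
Combined Bayes factor of the evidence already in hand = 0.125 × 15 = 1.875.
Odds after that evidence = (1/79) × 1.875 = 15/632.
Target odds = 0.999/0.001 = 999.
Need 2.75ⁿ ≥ 999 ÷ (15/632) = 42091.2.
2.75¹⁰ ≈24735.9 falls short of 42091.2 but 2.75¹¹ ≈68023.6 reaches it, so n = 11.

11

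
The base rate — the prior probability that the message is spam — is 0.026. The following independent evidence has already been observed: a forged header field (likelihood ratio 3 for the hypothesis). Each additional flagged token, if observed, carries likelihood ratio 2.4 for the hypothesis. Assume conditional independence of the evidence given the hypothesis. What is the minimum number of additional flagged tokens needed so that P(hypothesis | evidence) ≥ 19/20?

7

Prior odds = 0.026/0.974 = 13/487.
Bayes factor of the evidence already in hand = 3.
Odds after that evidence = (13/487) × 3 = 39/487.
Target odds = 0.95/0.05 = 19.
Need 2.4ⁿ ≥ 19 ÷ (39/487) = 9253/39.
2.4⁶ = 2985984/15625 falls short of 9253/39 but 2.4⁷ = 35831808/78125 reaches it, so n = 7.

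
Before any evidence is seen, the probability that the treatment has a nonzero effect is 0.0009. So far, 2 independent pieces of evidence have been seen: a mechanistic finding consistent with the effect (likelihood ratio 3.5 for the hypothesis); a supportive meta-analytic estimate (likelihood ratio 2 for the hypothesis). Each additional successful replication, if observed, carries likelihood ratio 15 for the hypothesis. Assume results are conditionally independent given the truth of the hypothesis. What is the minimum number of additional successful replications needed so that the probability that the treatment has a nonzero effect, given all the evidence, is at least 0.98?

4

Prior odds = 0.0009/0.9991 = 9/9991.
Combined Bayes factor of the evidence already in hand = 3.5 × 2 = 7.
Odds after that evidence = (9/9991) × 7 = 63/9991.
Target odds = 0.98/0.02 = 49.
Need 15ⁿ ≥ 49 ÷ (63/9991) = 69937/9.
15³ = 3375 falls short of 69937/9 but 15⁴ = 50625 reaches it, so n = 4.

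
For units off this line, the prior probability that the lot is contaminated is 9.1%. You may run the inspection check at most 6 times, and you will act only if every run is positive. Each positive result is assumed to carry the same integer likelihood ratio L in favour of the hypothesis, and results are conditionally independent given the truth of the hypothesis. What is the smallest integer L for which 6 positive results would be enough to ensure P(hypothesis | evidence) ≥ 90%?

Prior odds = 0.091/0.909 = 91/909.
Target odds = 0.9/0.1 = 9.
Need L⁶ ≥ 9 ÷ (91/909) = 8181/91.
2⁶ = 64 < 8181/91 ≤ 729 = 3⁶, so L = 3.

3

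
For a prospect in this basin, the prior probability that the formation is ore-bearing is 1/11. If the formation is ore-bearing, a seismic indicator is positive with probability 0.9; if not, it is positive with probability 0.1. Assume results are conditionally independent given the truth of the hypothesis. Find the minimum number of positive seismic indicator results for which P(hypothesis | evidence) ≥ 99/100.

Prior odds: (1/11) ÷ (10/11) = 0.1.
Likelihood ratio of a positive = 0.9/0.1 = 9.
Target odds: 0.99 ÷ 0.01 = 99.
Need 0.1 × 9ⁿ ≥ 99, i.e. 9ⁿ ≥ 990.
9³ = 729 falls short of 990 but 9⁴ = 6561 reaches it, so n = 4.

4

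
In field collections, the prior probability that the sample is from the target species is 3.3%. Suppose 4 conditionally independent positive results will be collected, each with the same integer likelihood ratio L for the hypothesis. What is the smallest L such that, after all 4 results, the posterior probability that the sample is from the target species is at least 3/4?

Prior odds = 0.033/0.967 = 33/967.
Target odds = 0.75/0.25 = 3.
Need L⁴ ≥ 3 ÷ (33/967) = 967/11.
3⁴ = 81 < 967/11 ≤ 256 = 4⁴, so L = 4.

4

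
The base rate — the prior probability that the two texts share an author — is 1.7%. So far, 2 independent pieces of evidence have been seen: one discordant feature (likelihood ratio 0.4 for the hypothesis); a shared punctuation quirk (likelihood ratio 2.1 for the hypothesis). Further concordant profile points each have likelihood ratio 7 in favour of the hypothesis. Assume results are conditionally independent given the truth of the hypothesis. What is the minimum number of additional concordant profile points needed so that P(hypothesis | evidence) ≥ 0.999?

6

Prior odds = 0.017/0.983 = 17/983.
Combined Bayes factor of the evidence already in hand = 0.4 × 2.1 = 0.84.
Odds after that evidence = (17/983) × 0.84 = 357/24575.
Target odds = 0.999/0.001 = 999.
Need 7ⁿ ≥ 999 ÷ (357/24575) = 8183475/119.
7⁵ = 16807 falls short of 8183475/119 but 7⁶ = 117649 reaches it, so n = 6.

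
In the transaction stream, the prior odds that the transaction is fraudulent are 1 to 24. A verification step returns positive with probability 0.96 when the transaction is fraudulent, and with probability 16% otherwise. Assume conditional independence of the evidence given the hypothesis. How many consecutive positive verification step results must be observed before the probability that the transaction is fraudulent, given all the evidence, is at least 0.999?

Prior odds = 1/24.
Likelihood ratio of a positive result = 0.96/0.16 = 6.
Target posterior odds = 0.999/0.001 = 999.
Require 6ⁿ ≥ 999 ÷ (1/24) = 23976.
6⁵ = 7776 falls short of 23976 but 6⁶ = 46656 reaches it, so n = 6.

6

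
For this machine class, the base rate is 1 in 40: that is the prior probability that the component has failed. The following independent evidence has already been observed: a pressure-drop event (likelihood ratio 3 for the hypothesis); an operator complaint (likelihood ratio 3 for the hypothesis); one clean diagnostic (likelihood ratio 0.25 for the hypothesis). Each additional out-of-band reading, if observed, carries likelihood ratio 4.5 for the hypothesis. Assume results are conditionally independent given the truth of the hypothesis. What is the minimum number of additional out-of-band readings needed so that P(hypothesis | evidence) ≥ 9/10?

4

Prior odds = 0.025/0.975 = 1/39.
Combined Bayes factor of the evidence already in hand = 3 × 3 × 0.25 = 2.25.
Odds after that evidence = (1/39) × 2.25 = 3/52.
Target odds = 0.9/0.1 = 9.
Need 4.5ⁿ ≥ 9 ÷ (3/52) = 156.
4.5³ = 91.125 falls short of 156 but 4.5⁴ = 410.0625 reaches it, so n = 4.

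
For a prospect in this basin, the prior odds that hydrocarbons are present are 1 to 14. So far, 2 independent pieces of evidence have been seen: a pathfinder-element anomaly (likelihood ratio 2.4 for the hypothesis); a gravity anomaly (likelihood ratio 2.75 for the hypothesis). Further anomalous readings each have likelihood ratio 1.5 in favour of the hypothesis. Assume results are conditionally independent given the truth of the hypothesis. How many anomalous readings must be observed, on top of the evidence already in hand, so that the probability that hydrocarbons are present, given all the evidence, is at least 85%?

Prior odds = 1/14.
Combined Bayes factor of the evidence already in hand = 2.4 × 2.75 = 6.6.
Odds after that evidence = (1/14) × 6.6 = 33/70.
Target odds = 0.85/0.15 = 17/3.
Need 1.5ⁿ ≥ 17/3 ÷ (33/70) = 1190/99.
1.5⁶ = 11.390625 falls short of 1190/99 but 1.5⁷ = 17.0859375 reaches it, so n = 7.

7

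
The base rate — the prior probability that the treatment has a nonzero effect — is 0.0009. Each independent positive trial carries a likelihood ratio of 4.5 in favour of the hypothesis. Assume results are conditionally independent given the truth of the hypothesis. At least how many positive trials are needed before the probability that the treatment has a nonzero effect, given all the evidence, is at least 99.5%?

Prior odds: 0.0009 ÷ 0.9991 = 9/9991.
Likelihood ratio per positive trial = 4.5.
Target odds: 0.995 ÷ 0.005 = 199.
Require 4.5ⁿ ≥ 199 ÷ (9/9991) = 1988209/9.
4.5⁸ = 43046721/256 falls short of 1988209/9 but 4.5⁹ = 387420489/512 reaches it, so n = 9.

9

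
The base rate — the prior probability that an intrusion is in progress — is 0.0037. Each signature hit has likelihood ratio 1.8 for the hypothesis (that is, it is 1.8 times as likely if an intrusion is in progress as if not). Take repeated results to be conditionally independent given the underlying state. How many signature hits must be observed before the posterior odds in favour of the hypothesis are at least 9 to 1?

14

Prior odds = 0.0037/0.9963 = 37/9963.
Likelihood ratio per signature hit = 1.8.
Target odds = 9.
Need (37/9963) × 1.8ⁿ ≥ 9, i.e. 1.8ⁿ ≥ 89667/37.
1.8¹³ ≈2082.3 falls short of 89667/37 but 1.8¹⁴ ≈3748.13 reaches it, so n = 14.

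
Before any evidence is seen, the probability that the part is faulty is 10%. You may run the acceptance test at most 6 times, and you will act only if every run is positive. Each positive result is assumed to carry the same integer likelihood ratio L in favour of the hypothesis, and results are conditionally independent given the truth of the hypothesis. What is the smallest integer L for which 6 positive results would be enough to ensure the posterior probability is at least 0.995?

4

Prior odds = 0.1/0.9 = 1/9.
Target odds = 0.995/0.005 = 199.
Need L⁶ ≥ 199 ÷ (1/9) = 1791.
3⁶ = 729 < 1791 ≤ 4096 = 4⁶, so L = 4.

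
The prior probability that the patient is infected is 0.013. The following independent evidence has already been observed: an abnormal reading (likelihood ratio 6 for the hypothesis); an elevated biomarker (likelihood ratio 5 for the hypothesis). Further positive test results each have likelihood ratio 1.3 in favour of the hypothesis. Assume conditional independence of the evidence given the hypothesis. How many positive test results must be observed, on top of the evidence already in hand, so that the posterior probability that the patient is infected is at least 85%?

Prior odds = 0.013/0.987 = 13/987.
Combined Bayes factor of the evidence already in hand = 6 × 5 = 30.
Odds after that evidence = (13/987) × 30 = 130/329.
Target odds = 0.85/0.15 = 17/3.
Need 1.3ⁿ ≥ 17/3 ÷ (130/329) = 5593/390.
1.3¹⁰ ≈13.7858 falls short of 5593/390 but 1.3¹¹ ≈17.9216 reaches it, so n = 11.

11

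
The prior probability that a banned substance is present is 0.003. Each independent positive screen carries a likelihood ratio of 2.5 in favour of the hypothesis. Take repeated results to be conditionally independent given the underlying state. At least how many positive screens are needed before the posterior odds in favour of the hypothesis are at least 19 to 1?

10

Prior odds = 0.003/0.997 = 3/997.
Likelihood ratio per positive screen = 2.5.
Target odds = 19.
Need (3/997) × 2.5ⁿ ≥ 19, i.e. 2.5ⁿ ≥ 18943/3.
2.5⁹ = 1953125/512 falls short of 18943/3 but 2.5¹⁰ = 9765625/1024 reaches it, so n = 10.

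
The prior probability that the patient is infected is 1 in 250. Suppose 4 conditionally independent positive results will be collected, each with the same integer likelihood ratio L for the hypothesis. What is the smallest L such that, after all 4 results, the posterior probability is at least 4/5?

6

Prior odds = 0.004/0.996 = 1/249.
Target odds = 0.8/0.2 = 4.
Need L⁴ ≥ 4 ÷ (1/249) = 996.
5⁴ = 625 < 996 ≤ 1296 = 6⁴, so L = 6.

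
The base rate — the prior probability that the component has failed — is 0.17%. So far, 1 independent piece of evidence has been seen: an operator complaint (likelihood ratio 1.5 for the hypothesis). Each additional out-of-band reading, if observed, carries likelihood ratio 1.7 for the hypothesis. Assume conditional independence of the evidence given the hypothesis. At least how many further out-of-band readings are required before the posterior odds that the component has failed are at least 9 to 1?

Prior odds = 0.0017/0.9983 = 17/9983.
Bayes factor of the evidence already in hand = 1.5.
Odds after that evidence = (17/9983) × 1.5 = 51/19966.
Target odds = 9.
Need 1.7ⁿ ≥ 9 ÷ (51/19966) = 59898/17.
1.7¹⁵ ≈2862.42 falls short of 59898/17 but 1.7¹⁶ ≈4866.12 reaches it, so n = 16.

16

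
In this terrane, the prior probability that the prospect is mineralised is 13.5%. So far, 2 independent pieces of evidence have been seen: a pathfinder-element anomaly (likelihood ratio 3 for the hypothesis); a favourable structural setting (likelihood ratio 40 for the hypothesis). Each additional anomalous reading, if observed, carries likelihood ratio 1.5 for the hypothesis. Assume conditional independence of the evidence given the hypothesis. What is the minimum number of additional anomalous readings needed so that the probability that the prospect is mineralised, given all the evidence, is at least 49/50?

3

Prior odds = 0.135/0.865 = 27/173.
Combined Bayes factor of the evidence already in hand = 3 × 40 = 120.
Odds after that evidence = (27/173) × 120 = 3240/173.
Target odds = 0.98/0.02 = 49.
Need 1.5ⁿ ≥ 49 ÷ (3240/173) = 8477/3240.
1.5² = 2.25 falls short of 8477/3240 but 1.5³ = 3.375 reaches it, so n = 3.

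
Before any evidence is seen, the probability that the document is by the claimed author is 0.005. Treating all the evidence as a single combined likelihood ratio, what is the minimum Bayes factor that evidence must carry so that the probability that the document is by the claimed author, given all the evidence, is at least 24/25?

Prior odds = 0.005/0.995 = 1/199.
Target odds = 0.96/0.04 = 24.
Required Bayes factor = 24 ÷ (1/199) = 4776.

4776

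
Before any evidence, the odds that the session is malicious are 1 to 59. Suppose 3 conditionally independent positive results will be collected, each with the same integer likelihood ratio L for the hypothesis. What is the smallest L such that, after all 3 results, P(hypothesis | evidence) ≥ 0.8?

Prior odds = 1/59.
Target odds = 0.8/0.2 = 4.
Need L³ ≥ 4 ÷ (1/59) = 236.
6³ = 216 < 236 ≤ 343 = 7³, so L = 7.

7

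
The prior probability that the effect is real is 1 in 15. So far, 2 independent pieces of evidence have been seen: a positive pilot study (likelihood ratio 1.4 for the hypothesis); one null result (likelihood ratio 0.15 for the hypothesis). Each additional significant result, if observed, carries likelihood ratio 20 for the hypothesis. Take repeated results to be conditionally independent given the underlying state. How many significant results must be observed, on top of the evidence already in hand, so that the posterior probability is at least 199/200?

4

Prior odds = (1/15)/(14/15) = 1/14.
Combined Bayes factor of the evidence already in hand = 1.4 × 0.15 = 0.21.
Odds after that evidence = (1/14) × 0.21 = 0.015.
Target odds = 0.995/0.005 = 199.
Need 20ⁿ ≥ 199 ÷ 0.015 = 39800/3.
20³ = 8000 falls short of 39800/3 but 20⁴ = 160000 reaches it, so n = 4.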